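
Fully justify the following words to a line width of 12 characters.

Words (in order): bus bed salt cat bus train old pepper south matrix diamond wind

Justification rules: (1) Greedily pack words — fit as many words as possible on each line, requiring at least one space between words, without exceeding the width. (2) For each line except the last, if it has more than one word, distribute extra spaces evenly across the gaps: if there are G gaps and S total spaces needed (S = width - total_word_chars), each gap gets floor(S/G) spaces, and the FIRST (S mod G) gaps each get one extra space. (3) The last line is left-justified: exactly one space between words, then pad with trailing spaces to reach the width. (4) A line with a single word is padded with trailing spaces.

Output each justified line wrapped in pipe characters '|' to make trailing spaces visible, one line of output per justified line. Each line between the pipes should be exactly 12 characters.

Line 1: ['bus', 'bed', 'salt'] (min_width=12, slack=0)
Line 2: ['cat', 'bus'] (min_width=7, slack=5)
Line 3: ['train', 'old'] (min_width=9, slack=3)
Line 4: ['pepper', 'south'] (min_width=12, slack=0)
Line 5: ['matrix'] (min_width=6, slack=6)
Line 6: ['diamond', 'wind'] (min_width=12, slack=0)

Answer: |bus bed salt|
|cat      bus|
|train    old|
|pepper south|
|matrix      |
|diamond wind|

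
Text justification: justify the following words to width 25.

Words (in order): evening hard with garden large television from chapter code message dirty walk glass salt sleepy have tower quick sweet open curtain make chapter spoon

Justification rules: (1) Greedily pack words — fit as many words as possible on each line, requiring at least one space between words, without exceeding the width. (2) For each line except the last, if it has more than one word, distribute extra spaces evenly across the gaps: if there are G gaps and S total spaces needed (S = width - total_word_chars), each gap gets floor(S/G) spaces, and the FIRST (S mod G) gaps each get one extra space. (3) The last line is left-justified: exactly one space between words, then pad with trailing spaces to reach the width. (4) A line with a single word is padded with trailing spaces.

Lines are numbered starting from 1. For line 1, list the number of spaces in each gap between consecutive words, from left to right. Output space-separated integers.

Line 1: ['evening', 'hard', 'with', 'garden'] (min_width=24, slack=1)
Line 2: ['large', 'television', 'from'] (min_width=21, slack=4)
Line 3: ['chapter', 'code', 'message'] (min_width=20, slack=5)
Line 4: ['dirty', 'walk', 'glass', 'salt'] (min_width=21, slack=4)
Line 5: ['sleepy', 'have', 'tower', 'quick'] (min_width=23, slack=2)
Line 6: ['sweet', 'open', 'curtain', 'make'] (min_width=23, slack=2)
Line 7: ['chapter', 'spoon'] (min_width=13, slack=12)

Answer: 2 1 1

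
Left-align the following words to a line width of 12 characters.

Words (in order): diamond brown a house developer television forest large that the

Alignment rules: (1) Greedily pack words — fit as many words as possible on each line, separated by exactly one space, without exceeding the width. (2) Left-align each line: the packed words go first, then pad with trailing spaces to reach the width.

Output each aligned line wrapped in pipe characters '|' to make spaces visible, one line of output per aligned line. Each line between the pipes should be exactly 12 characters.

Line 1: ['diamond'] (min_width=7, slack=5)
Line 2: ['brown', 'a'] (min_width=7, slack=5)
Line 3: ['house'] (min_width=5, slack=7)
Line 4: ['developer'] (min_width=9, slack=3)
Line 5: ['television'] (min_width=10, slack=2)
Line 6: ['forest', 'large'] (min_width=12, slack=0)
Line 7: ['that', 'the'] (min_width=8, slack=4)

Answer: |diamond     |
|brown a     |
|house       |
|developer   |
|television  |
|forest large|
|that the    |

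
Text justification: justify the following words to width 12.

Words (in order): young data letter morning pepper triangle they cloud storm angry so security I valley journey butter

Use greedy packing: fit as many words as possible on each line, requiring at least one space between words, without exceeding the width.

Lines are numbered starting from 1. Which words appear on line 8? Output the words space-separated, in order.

Line 1: ['young', 'data'] (min_width=10, slack=2)
Line 2: ['letter'] (min_width=6, slack=6)
Line 3: ['morning'] (min_width=7, slack=5)
Line 4: ['pepper'] (min_width=6, slack=6)
Line 5: ['triangle'] (min_width=8, slack=4)
Line 6: ['they', 'cloud'] (min_width=10, slack=2)
Line 7: ['storm', 'angry'] (min_width=11, slack=1)
Line 8: ['so', 'security'] (min_width=11, slack=1)
Line 9: ['I', 'valley'] (min_width=8, slack=4)
Line 10: ['journey'] (min_width=7, slack=5)
Line 11: ['butter'] (min_width=6, slack=6)

Answer: so security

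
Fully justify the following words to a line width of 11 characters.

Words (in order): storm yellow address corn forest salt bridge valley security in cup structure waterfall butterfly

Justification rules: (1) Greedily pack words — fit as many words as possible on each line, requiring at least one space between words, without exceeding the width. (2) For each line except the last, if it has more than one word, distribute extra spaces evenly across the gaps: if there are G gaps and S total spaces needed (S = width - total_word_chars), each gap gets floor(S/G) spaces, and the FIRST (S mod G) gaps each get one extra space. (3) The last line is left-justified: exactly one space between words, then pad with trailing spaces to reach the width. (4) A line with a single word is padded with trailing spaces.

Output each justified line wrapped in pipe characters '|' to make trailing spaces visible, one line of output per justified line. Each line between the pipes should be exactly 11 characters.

Answer: |storm      |
|yellow     |
|address    |
|corn forest|
|salt bridge|
|valley     |
|security in|
|cup        |
|structure  |
|waterfall  |
|butterfly  |

Derivation:
Line 1: ['storm'] (min_width=5, slack=6)
Line 2: ['yellow'] (min_width=6, slack=5)
Line 3: ['address'] (min_width=7, slack=4)
Line 4: ['corn', 'forest'] (min_width=11, slack=0)
Line 5: ['salt', 'bridge'] (min_width=11, slack=0)
Line 6: ['valley'] (min_width=6, slack=5)
Line 7: ['security', 'in'] (min_width=11, slack=0)
Line 8: ['cup'] (min_width=3, slack=8)
Line 9: ['structure'] (min_width=9, slack=2)
Line 10: ['waterfall'] (min_width=9, slack=2)
Line 11: ['butterfly'] (min_width=9, slack=2)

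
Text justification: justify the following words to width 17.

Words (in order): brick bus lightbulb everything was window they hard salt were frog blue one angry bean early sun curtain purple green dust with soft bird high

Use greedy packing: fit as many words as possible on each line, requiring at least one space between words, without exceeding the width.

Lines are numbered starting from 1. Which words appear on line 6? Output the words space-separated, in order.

Answer: blue one angry

Derivation:
Line 1: ['brick', 'bus'] (min_width=9, slack=8)
Line 2: ['lightbulb'] (min_width=9, slack=8)
Line 3: ['everything', 'was'] (min_width=14, slack=3)
Line 4: ['window', 'they', 'hard'] (min_width=16, slack=1)
Line 5: ['salt', 'were', 'frog'] (min_width=14, slack=3)
Line 6: ['blue', 'one', 'angry'] (min_width=14, slack=3)
Line 7: ['bean', 'early', 'sun'] (min_width=14, slack=3)
Line 8: ['curtain', 'purple'] (min_width=14, slack=3)
Line 9: ['green', 'dust', 'with'] (min_width=15, slack=2)
Line 10: ['soft', 'bird', 'high'] (min_width=14, slack=3)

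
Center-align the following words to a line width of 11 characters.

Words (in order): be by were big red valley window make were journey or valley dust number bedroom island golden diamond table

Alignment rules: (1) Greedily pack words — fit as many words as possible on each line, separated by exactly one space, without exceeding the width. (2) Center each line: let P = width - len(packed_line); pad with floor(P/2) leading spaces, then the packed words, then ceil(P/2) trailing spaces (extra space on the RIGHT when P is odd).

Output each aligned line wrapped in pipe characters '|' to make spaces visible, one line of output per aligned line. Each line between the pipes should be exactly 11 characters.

Answer: |be by were |
|  big red  |
|  valley   |
|window make|
|   were    |
|journey or |
|valley dust|
|  number   |
|  bedroom  |
|  island   |
|  golden   |
|  diamond  |
|   table   |

Derivation:
Line 1: ['be', 'by', 'were'] (min_width=10, slack=1)
Line 2: ['big', 'red'] (min_width=7, slack=4)
Line 3: ['valley'] (min_width=6, slack=5)
Line 4: ['window', 'make'] (min_width=11, slack=0)
Line 5: ['were'] (min_width=4, slack=7)
Line 6: ['journey', 'or'] (min_width=10, slack=1)
Line 7: ['valley', 'dust'] (min_width=11, slack=0)
Line 8: ['number'] (min_width=6, slack=5)
Line 9: ['bedroom'] (min_width=7, slack=4)
Line 10: ['island'] (min_width=6, slack=5)
Line 11: ['golden'] (min_width=6, slack=5)
Line 12: ['diamond'] (min_width=7, slack=4)
Line 13: ['table'] (min_width=5, slack=6)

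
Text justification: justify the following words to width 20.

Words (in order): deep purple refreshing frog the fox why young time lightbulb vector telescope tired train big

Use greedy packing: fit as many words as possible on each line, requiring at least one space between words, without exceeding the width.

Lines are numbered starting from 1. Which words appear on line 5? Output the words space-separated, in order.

Answer: telescope tired

Derivation:
Line 1: ['deep', 'purple'] (min_width=11, slack=9)
Line 2: ['refreshing', 'frog', 'the'] (min_width=19, slack=1)
Line 3: ['fox', 'why', 'young', 'time'] (min_width=18, slack=2)
Line 4: ['lightbulb', 'vector'] (min_width=16, slack=4)
Line 5: ['telescope', 'tired'] (min_width=15, slack=5)
Line 6: ['train', 'big'] (min_width=9, slack=11)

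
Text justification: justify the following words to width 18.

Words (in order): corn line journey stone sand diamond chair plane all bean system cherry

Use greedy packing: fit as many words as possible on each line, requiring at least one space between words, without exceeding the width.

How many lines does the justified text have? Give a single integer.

Answer: 4

Derivation:
Line 1: ['corn', 'line', 'journey'] (min_width=17, slack=1)
Line 2: ['stone', 'sand', 'diamond'] (min_width=18, slack=0)
Line 3: ['chair', 'plane', 'all'] (min_width=15, slack=3)
Line 4: ['bean', 'system', 'cherry'] (min_width=18, slack=0)
Total lines: 4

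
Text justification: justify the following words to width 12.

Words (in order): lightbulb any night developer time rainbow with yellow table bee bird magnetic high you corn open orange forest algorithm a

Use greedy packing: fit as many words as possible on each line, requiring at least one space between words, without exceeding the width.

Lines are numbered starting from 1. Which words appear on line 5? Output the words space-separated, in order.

Line 1: ['lightbulb'] (min_width=9, slack=3)
Line 2: ['any', 'night'] (min_width=9, slack=3)
Line 3: ['developer'] (min_width=9, slack=3)
Line 4: ['time', 'rainbow'] (min_width=12, slack=0)
Line 5: ['with', 'yellow'] (min_width=11, slack=1)
Line 6: ['table', 'bee'] (min_width=9, slack=3)
Line 7: ['bird'] (min_width=4, slack=8)
Line 8: ['magnetic'] (min_width=8, slack=4)
Line 9: ['high', 'you'] (min_width=8, slack=4)
Line 10: ['corn', 'open'] (min_width=9, slack=3)
Line 11: ['orange'] (min_width=6, slack=6)
Line 12: ['forest'] (min_width=6, slack=6)
Line 13: ['algorithm', 'a'] (min_width=11, slack=1)

Answer: with yellow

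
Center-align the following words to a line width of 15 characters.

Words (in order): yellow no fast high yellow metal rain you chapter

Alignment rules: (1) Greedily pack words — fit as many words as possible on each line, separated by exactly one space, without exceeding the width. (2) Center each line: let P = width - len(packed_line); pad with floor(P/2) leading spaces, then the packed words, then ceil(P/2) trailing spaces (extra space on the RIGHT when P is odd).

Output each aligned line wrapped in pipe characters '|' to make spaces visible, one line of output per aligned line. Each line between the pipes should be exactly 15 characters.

Answer: |yellow no fast |
|  high yellow  |
|metal rain you |
|    chapter    |

Derivation:
Line 1: ['yellow', 'no', 'fast'] (min_width=14, slack=1)
Line 2: ['high', 'yellow'] (min_width=11, slack=4)
Line 3: ['metal', 'rain', 'you'] (min_width=14, slack=1)
Line 4: ['chapter'] (min_width=7, slack=8)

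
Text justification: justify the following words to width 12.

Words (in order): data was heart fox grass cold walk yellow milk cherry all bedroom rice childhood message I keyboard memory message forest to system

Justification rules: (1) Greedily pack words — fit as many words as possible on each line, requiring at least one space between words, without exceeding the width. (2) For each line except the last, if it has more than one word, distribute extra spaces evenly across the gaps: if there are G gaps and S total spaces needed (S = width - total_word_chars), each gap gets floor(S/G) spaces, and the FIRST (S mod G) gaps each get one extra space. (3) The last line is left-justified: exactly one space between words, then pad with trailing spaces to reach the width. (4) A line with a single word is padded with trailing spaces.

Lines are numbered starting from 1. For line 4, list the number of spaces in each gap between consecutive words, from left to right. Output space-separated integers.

Answer: 2

Derivation:
Line 1: ['data', 'was'] (min_width=8, slack=4)
Line 2: ['heart', 'fox'] (min_width=9, slack=3)
Line 3: ['grass', 'cold'] (min_width=10, slack=2)
Line 4: ['walk', 'yellow'] (min_width=11, slack=1)
Line 5: ['milk', 'cherry'] (min_width=11, slack=1)
Line 6: ['all', 'bedroom'] (min_width=11, slack=1)
Line 7: ['rice'] (min_width=4, slack=8)
Line 8: ['childhood'] (min_width=9, slack=3)
Line 9: ['message', 'I'] (min_width=9, slack=3)
Line 10: ['keyboard'] (min_width=8, slack=4)
Line 11: ['memory'] (min_width=6, slack=6)
Line 12: ['message'] (min_width=7, slack=5)
Line 13: ['forest', 'to'] (min_width=9, slack=3)
Line 14: ['system'] (min_width=6, slack=6)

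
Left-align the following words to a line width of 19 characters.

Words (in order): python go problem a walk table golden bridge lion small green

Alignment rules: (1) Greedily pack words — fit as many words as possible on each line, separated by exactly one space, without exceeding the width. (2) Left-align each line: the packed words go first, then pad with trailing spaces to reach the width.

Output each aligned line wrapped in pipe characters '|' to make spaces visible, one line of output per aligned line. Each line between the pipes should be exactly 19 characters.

Line 1: ['python', 'go', 'problem', 'a'] (min_width=19, slack=0)
Line 2: ['walk', 'table', 'golden'] (min_width=17, slack=2)
Line 3: ['bridge', 'lion', 'small'] (min_width=17, slack=2)
Line 4: ['green'] (min_width=5, slack=14)

Answer: |python go problem a|
|walk table golden  |
|bridge lion small  |
|green              |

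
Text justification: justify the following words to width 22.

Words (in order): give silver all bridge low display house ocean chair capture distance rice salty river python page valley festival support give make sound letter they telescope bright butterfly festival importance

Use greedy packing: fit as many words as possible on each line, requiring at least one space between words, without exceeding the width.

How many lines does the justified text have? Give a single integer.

Line 1: ['give', 'silver', 'all', 'bridge'] (min_width=22, slack=0)
Line 2: ['low', 'display', 'house'] (min_width=17, slack=5)
Line 3: ['ocean', 'chair', 'capture'] (min_width=19, slack=3)
Line 4: ['distance', 'rice', 'salty'] (min_width=19, slack=3)
Line 5: ['river', 'python', 'page'] (min_width=17, slack=5)
Line 6: ['valley', 'festival'] (min_width=15, slack=7)
Line 7: ['support', 'give', 'make'] (min_width=17, slack=5)
Line 8: ['sound', 'letter', 'they'] (min_width=17, slack=5)
Line 9: ['telescope', 'bright'] (min_width=16, slack=6)
Line 10: ['butterfly', 'festival'] (min_width=18, slack=4)
Line 11: ['importance'] (min_width=10, slack=12)
Total lines: 11

Answer: 11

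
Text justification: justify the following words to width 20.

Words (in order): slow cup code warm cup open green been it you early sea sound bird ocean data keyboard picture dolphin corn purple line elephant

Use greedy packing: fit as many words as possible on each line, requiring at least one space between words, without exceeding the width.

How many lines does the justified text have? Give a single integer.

Line 1: ['slow', 'cup', 'code', 'warm'] (min_width=18, slack=2)
Line 2: ['cup', 'open', 'green', 'been'] (min_width=19, slack=1)
Line 3: ['it', 'you', 'early', 'sea'] (min_width=16, slack=4)
Line 4: ['sound', 'bird', 'ocean'] (min_width=16, slack=4)
Line 5: ['data', 'keyboard'] (min_width=13, slack=7)
Line 6: ['picture', 'dolphin', 'corn'] (min_width=20, slack=0)
Line 7: ['purple', 'line', 'elephant'] (min_width=20, slack=0)
Total lines: 7

Answer: 7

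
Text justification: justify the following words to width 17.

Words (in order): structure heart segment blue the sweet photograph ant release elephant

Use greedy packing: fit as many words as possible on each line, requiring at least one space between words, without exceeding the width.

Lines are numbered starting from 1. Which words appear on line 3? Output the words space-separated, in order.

Answer: sweet photograph

Derivation:
Line 1: ['structure', 'heart'] (min_width=15, slack=2)
Line 2: ['segment', 'blue', 'the'] (min_width=16, slack=1)
Line 3: ['sweet', 'photograph'] (min_width=16, slack=1)
Line 4: ['ant', 'release'] (min_width=11, slack=6)
Line 5: ['elephant'] (min_width=8, slack=9)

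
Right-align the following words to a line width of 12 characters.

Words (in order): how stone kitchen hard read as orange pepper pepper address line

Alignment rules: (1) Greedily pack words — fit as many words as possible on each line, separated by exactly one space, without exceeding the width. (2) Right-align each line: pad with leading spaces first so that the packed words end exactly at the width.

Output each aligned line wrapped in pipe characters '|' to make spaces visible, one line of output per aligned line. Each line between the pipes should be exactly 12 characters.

Answer: |   how stone|
|kitchen hard|
|     read as|
|      orange|
|      pepper|
|      pepper|
|address line|

Derivation:
Line 1: ['how', 'stone'] (min_width=9, slack=3)
Line 2: ['kitchen', 'hard'] (min_width=12, slack=0)
Line 3: ['read', 'as'] (min_width=7, slack=5)
Line 4: ['orange'] (min_width=6, slack=6)
Line 5: ['pepper'] (min_width=6, slack=6)
Line 6: ['pepper'] (min_width=6, slack=6)
Line 7: ['address', 'line'] (min_width=12, slack=0)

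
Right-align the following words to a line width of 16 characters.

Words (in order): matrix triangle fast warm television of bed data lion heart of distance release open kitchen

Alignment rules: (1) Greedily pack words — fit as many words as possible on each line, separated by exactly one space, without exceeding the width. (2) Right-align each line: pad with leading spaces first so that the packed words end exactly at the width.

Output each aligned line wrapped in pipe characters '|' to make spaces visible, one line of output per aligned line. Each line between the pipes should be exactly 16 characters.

Line 1: ['matrix', 'triangle'] (min_width=15, slack=1)
Line 2: ['fast', 'warm'] (min_width=9, slack=7)
Line 3: ['television', 'of'] (min_width=13, slack=3)
Line 4: ['bed', 'data', 'lion'] (min_width=13, slack=3)
Line 5: ['heart', 'of'] (min_width=8, slack=8)
Line 6: ['distance', 'release'] (min_width=16, slack=0)
Line 7: ['open', 'kitchen'] (min_width=12, slack=4)

Answer: | matrix triangle|
|       fast warm|
|   television of|
|   bed data lion|
|        heart of|
|distance release|
|    open kitchen|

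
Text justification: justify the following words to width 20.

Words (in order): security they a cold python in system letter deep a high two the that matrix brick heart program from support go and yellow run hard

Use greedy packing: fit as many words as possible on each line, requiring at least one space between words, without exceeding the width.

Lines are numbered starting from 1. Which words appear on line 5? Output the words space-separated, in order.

Line 1: ['security', 'they', 'a', 'cold'] (min_width=20, slack=0)
Line 2: ['python', 'in', 'system'] (min_width=16, slack=4)
Line 3: ['letter', 'deep', 'a', 'high'] (min_width=18, slack=2)
Line 4: ['two', 'the', 'that', 'matrix'] (min_width=19, slack=1)
Line 5: ['brick', 'heart', 'program'] (min_width=19, slack=1)
Line 6: ['from', 'support', 'go', 'and'] (min_width=19, slack=1)
Line 7: ['yellow', 'run', 'hard'] (min_width=15, slack=5)

Answer: brick heart program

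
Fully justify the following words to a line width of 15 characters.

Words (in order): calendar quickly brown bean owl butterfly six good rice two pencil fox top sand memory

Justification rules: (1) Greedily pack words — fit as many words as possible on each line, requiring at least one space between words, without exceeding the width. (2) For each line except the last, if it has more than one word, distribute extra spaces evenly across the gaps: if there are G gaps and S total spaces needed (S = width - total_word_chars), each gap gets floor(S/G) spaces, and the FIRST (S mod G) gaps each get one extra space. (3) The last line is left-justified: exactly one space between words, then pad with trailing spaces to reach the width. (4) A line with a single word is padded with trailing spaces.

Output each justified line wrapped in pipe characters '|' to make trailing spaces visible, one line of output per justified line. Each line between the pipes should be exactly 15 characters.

Line 1: ['calendar'] (min_width=8, slack=7)
Line 2: ['quickly', 'brown'] (min_width=13, slack=2)
Line 3: ['bean', 'owl'] (min_width=8, slack=7)
Line 4: ['butterfly', 'six'] (min_width=13, slack=2)
Line 5: ['good', 'rice', 'two'] (min_width=13, slack=2)
Line 6: ['pencil', 'fox', 'top'] (min_width=14, slack=1)
Line 7: ['sand', 'memory'] (min_width=11, slack=4)

Answer: |calendar       |
|quickly   brown|
|bean        owl|
|butterfly   six|
|good  rice  two|
|pencil  fox top|
|sand memory    |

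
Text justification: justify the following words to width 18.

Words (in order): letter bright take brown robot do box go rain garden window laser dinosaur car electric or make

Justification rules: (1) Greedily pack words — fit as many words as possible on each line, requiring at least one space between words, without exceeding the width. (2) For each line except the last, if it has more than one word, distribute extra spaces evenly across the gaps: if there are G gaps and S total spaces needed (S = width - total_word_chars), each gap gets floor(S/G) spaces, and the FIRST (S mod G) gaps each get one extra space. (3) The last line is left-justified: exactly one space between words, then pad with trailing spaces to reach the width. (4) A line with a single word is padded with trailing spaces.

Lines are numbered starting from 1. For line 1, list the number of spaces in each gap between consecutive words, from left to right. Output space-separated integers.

Line 1: ['letter', 'bright', 'take'] (min_width=18, slack=0)
Line 2: ['brown', 'robot', 'do', 'box'] (min_width=18, slack=0)
Line 3: ['go', 'rain', 'garden'] (min_width=14, slack=4)
Line 4: ['window', 'laser'] (min_width=12, slack=6)
Line 5: ['dinosaur', 'car'] (min_width=12, slack=6)
Line 6: ['electric', 'or', 'make'] (min_width=16, slack=2)

Answer: 1 1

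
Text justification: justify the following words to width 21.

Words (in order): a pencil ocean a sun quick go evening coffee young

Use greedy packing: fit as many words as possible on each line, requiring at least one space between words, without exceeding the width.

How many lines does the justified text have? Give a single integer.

Answer: 3

Derivation:
Line 1: ['a', 'pencil', 'ocean', 'a', 'sun'] (min_width=20, slack=1)
Line 2: ['quick', 'go', 'evening'] (min_width=16, slack=5)
Line 3: ['coffee', 'young'] (min_width=12, slack=9)
Total lines: 3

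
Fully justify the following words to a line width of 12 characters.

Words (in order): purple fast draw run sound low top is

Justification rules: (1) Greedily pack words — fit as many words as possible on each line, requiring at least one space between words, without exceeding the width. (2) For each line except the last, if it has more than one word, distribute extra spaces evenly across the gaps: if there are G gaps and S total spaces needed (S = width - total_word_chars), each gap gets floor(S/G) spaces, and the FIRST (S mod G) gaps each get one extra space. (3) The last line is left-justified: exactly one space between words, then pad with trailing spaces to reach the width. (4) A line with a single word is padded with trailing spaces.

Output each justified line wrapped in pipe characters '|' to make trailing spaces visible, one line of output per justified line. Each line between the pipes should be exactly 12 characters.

Line 1: ['purple', 'fast'] (min_width=11, slack=1)
Line 2: ['draw', 'run'] (min_width=8, slack=4)
Line 3: ['sound', 'low'] (min_width=9, slack=3)
Line 4: ['top', 'is'] (min_width=6, slack=6)

Answer: |purple  fast|
|draw     run|
|sound    low|
|top is      |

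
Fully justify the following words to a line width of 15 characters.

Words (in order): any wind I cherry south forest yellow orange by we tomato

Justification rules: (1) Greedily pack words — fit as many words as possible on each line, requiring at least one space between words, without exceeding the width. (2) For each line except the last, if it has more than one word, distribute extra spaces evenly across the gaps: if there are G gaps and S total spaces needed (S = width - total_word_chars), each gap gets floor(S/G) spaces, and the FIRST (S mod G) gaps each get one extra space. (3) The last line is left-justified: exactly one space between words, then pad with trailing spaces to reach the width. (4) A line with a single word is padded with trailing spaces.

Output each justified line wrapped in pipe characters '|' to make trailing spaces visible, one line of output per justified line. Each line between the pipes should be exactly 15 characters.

Line 1: ['any', 'wind', 'I'] (min_width=10, slack=5)
Line 2: ['cherry', 'south'] (min_width=12, slack=3)
Line 3: ['forest', 'yellow'] (min_width=13, slack=2)
Line 4: ['orange', 'by', 'we'] (min_width=12, slack=3)
Line 5: ['tomato'] (min_width=6, slack=9)

Answer: |any    wind   I|
|cherry    south|
|forest   yellow|
|orange   by  we|
|tomato         |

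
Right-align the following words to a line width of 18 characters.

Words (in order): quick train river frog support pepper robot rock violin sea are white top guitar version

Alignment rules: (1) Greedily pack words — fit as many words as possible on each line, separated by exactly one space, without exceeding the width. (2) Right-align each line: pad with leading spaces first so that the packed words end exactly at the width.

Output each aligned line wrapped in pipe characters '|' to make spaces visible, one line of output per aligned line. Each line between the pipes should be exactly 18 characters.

Answer: | quick train river|
|      frog support|
| pepper robot rock|
|    violin sea are|
|  white top guitar|
|           version|

Derivation:
Line 1: ['quick', 'train', 'river'] (min_width=17, slack=1)
Line 2: ['frog', 'support'] (min_width=12, slack=6)
Line 3: ['pepper', 'robot', 'rock'] (min_width=17, slack=1)
Line 4: ['violin', 'sea', 'are'] (min_width=14, slack=4)
Line 5: ['white', 'top', 'guitar'] (min_width=16, slack=2)
Line 6: ['version'] (min_width=7, slack=11)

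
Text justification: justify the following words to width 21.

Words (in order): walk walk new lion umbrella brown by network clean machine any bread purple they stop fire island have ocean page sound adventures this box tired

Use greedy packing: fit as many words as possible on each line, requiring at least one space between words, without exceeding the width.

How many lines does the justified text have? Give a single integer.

Answer: 8

Derivation:
Line 1: ['walk', 'walk', 'new', 'lion'] (min_width=18, slack=3)
Line 2: ['umbrella', 'brown', 'by'] (min_width=17, slack=4)
Line 3: ['network', 'clean', 'machine'] (min_width=21, slack=0)
Line 4: ['any', 'bread', 'purple', 'they'] (min_width=21, slack=0)
Line 5: ['stop', 'fire', 'island', 'have'] (min_width=21, slack=0)
Line 6: ['ocean', 'page', 'sound'] (min_width=16, slack=5)
Line 7: ['adventures', 'this', 'box'] (min_width=19, slack=2)
Line 8: ['tired'] (min_width=5, slack=16)
Total lines: 8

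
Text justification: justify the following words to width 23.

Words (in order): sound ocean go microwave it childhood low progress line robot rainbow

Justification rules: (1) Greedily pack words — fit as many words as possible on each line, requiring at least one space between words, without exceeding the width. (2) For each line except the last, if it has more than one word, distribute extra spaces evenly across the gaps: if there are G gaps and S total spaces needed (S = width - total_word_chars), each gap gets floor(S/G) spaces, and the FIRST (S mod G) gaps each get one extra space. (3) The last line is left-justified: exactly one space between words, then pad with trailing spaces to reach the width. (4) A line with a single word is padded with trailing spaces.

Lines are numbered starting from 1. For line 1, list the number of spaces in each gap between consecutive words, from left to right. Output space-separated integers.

Answer: 6 5

Derivation:
Line 1: ['sound', 'ocean', 'go'] (min_width=14, slack=9)
Line 2: ['microwave', 'it', 'childhood'] (min_width=22, slack=1)
Line 3: ['low', 'progress', 'line', 'robot'] (min_width=23, slack=0)
Line 4: ['rainbow'] (min_width=7, slack=16)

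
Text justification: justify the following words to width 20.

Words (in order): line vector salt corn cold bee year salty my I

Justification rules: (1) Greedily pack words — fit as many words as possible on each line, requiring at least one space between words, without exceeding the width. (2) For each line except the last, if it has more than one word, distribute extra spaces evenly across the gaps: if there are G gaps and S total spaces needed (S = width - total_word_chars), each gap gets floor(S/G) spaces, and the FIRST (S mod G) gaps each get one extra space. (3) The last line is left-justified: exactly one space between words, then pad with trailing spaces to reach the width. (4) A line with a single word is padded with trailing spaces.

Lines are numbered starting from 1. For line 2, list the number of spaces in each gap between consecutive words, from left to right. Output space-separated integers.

Answer: 2 2 1

Derivation:
Line 1: ['line', 'vector', 'salt'] (min_width=16, slack=4)
Line 2: ['corn', 'cold', 'bee', 'year'] (min_width=18, slack=2)
Line 3: ['salty', 'my', 'I'] (min_width=10, slack=10)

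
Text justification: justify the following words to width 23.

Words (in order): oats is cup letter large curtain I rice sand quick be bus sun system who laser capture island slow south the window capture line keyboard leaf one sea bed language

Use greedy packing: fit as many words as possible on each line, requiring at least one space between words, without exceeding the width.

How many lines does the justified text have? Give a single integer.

Line 1: ['oats', 'is', 'cup', 'letter'] (min_width=18, slack=5)
Line 2: ['large', 'curtain', 'I', 'rice'] (min_width=20, slack=3)
Line 3: ['sand', 'quick', 'be', 'bus', 'sun'] (min_width=21, slack=2)
Line 4: ['system', 'who', 'laser'] (min_width=16, slack=7)
Line 5: ['capture', 'island', 'slow'] (min_width=19, slack=4)
Line 6: ['south', 'the', 'window'] (min_width=16, slack=7)
Line 7: ['capture', 'line', 'keyboard'] (min_width=21, slack=2)
Line 8: ['leaf', 'one', 'sea', 'bed'] (min_width=16, slack=7)
Line 9: ['language'] (min_width=8, slack=15)
Total lines: 9

Answer: 9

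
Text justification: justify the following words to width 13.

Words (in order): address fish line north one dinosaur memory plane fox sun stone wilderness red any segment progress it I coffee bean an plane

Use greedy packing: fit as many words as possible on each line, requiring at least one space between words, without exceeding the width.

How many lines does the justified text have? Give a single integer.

Answer: 11

Derivation:
Line 1: ['address', 'fish'] (min_width=12, slack=1)
Line 2: ['line', 'north'] (min_width=10, slack=3)
Line 3: ['one', 'dinosaur'] (min_width=12, slack=1)
Line 4: ['memory', 'plane'] (min_width=12, slack=1)
Line 5: ['fox', 'sun', 'stone'] (min_width=13, slack=0)
Line 6: ['wilderness'] (min_width=10, slack=3)
Line 7: ['red', 'any'] (min_width=7, slack=6)
Line 8: ['segment'] (min_width=7, slack=6)
Line 9: ['progress', 'it', 'I'] (min_width=13, slack=0)
Line 10: ['coffee', 'bean'] (min_width=11, slack=2)
Line 11: ['an', 'plane'] (min_width=8, slack=5)
Total lines: 11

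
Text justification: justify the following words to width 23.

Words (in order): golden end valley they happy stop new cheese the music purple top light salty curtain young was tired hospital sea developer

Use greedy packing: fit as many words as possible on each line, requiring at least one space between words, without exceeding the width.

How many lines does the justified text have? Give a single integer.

Answer: 6

Derivation:
Line 1: ['golden', 'end', 'valley', 'they'] (min_width=22, slack=1)
Line 2: ['happy', 'stop', 'new', 'cheese'] (min_width=21, slack=2)
Line 3: ['the', 'music', 'purple', 'top'] (min_width=20, slack=3)
Line 4: ['light', 'salty', 'curtain'] (min_width=19, slack=4)
Line 5: ['young', 'was', 'tired'] (min_width=15, slack=8)
Line 6: ['hospital', 'sea', 'developer'] (min_width=22, slack=1)
Total lines: 6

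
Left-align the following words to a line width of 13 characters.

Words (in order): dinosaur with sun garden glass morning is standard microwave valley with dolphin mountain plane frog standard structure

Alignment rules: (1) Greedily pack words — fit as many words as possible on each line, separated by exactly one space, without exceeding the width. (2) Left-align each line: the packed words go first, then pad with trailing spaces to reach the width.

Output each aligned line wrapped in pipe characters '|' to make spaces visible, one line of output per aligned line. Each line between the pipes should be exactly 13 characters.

Line 1: ['dinosaur', 'with'] (min_width=13, slack=0)
Line 2: ['sun', 'garden'] (min_width=10, slack=3)
Line 3: ['glass', 'morning'] (min_width=13, slack=0)
Line 4: ['is', 'standard'] (min_width=11, slack=2)
Line 5: ['microwave'] (min_width=9, slack=4)
Line 6: ['valley', 'with'] (min_width=11, slack=2)
Line 7: ['dolphin'] (min_width=7, slack=6)
Line 8: ['mountain'] (min_width=8, slack=5)
Line 9: ['plane', 'frog'] (min_width=10, slack=3)
Line 10: ['standard'] (min_width=8, slack=5)
Line 11: ['structure'] (min_width=9, slack=4)

Answer: |dinosaur with|
|sun garden   |
|glass morning|
|is standard  |
|microwave    |
|valley with  |
|dolphin      |
|mountain     |
|plane frog   |
|standard     |
|structure    |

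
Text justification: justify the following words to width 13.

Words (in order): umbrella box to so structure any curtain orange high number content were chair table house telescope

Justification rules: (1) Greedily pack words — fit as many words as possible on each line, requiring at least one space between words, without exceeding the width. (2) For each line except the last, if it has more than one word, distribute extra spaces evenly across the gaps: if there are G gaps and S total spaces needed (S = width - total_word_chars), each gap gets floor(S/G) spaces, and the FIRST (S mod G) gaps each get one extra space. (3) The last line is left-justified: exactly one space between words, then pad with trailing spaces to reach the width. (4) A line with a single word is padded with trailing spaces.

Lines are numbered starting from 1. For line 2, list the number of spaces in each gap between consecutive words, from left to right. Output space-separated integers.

Answer: 9

Derivation:
Line 1: ['umbrella', 'box'] (min_width=12, slack=1)
Line 2: ['to', 'so'] (min_width=5, slack=8)
Line 3: ['structure', 'any'] (min_width=13, slack=0)
Line 4: ['curtain'] (min_width=7, slack=6)
Line 5: ['orange', 'high'] (min_width=11, slack=2)
Line 6: ['number'] (min_width=6, slack=7)
Line 7: ['content', 'were'] (min_width=12, slack=1)
Line 8: ['chair', 'table'] (min_width=11, slack=2)
Line 9: ['house'] (min_width=5, slack=8)
Line 10: ['telescope'] (min_width=9, slack=4)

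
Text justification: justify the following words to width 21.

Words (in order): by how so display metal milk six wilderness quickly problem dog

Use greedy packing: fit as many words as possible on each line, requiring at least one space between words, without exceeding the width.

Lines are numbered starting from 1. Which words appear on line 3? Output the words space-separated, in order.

Line 1: ['by', 'how', 'so', 'display'] (min_width=17, slack=4)
Line 2: ['metal', 'milk', 'six'] (min_width=14, slack=7)
Line 3: ['wilderness', 'quickly'] (min_width=18, slack=3)
Line 4: ['problem', 'dog'] (min_width=11, slack=10)

Answer: wilderness quickly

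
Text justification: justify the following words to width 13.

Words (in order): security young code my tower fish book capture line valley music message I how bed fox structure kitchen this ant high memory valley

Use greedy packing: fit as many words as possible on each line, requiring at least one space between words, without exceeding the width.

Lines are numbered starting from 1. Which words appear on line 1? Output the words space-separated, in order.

Answer: security

Derivation:
Line 1: ['security'] (min_width=8, slack=5)
Line 2: ['young', 'code', 'my'] (min_width=13, slack=0)
Line 3: ['tower', 'fish'] (min_width=10, slack=3)
Line 4: ['book', 'capture'] (min_width=12, slack=1)
Line 5: ['line', 'valley'] (min_width=11, slack=2)
Line 6: ['music', 'message'] (min_width=13, slack=0)
Line 7: ['I', 'how', 'bed', 'fox'] (min_width=13, slack=0)
Line 8: ['structure'] (min_width=9, slack=4)
Line 9: ['kitchen', 'this'] (min_width=12, slack=1)
Line 10: ['ant', 'high'] (min_width=8, slack=5)
Line 11: ['memory', 'valley'] (min_width=13, slack=0)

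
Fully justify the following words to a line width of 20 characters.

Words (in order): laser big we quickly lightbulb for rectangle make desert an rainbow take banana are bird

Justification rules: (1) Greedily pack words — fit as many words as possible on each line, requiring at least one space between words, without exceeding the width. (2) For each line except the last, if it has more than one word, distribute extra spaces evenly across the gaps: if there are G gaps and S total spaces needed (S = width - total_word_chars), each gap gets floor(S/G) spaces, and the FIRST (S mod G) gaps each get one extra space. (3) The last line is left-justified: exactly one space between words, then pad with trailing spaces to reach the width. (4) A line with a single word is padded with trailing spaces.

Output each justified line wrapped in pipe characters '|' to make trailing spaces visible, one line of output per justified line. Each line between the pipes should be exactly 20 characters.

Line 1: ['laser', 'big', 'we', 'quickly'] (min_width=20, slack=0)
Line 2: ['lightbulb', 'for'] (min_width=13, slack=7)
Line 3: ['rectangle', 'make'] (min_width=14, slack=6)
Line 4: ['desert', 'an', 'rainbow'] (min_width=17, slack=3)
Line 5: ['take', 'banana', 'are', 'bird'] (min_width=20, slack=0)

Answer: |laser big we quickly|
|lightbulb        for|
|rectangle       make|
|desert   an  rainbow|
|take banana are bird|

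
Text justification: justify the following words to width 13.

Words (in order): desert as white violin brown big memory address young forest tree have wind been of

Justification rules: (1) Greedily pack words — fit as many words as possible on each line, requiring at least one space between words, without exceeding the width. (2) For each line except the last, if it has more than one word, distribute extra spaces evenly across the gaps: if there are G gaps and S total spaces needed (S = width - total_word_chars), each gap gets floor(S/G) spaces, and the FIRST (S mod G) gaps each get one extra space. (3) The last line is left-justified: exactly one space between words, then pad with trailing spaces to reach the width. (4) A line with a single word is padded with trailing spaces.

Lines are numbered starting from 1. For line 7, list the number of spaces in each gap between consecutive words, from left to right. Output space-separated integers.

Line 1: ['desert', 'as'] (min_width=9, slack=4)
Line 2: ['white', 'violin'] (min_width=12, slack=1)
Line 3: ['brown', 'big'] (min_width=9, slack=4)
Line 4: ['memory'] (min_width=6, slack=7)
Line 5: ['address', 'young'] (min_width=13, slack=0)
Line 6: ['forest', 'tree'] (min_width=11, slack=2)
Line 7: ['have', 'wind'] (min_width=9, slack=4)
Line 8: ['been', 'of'] (min_width=7, slack=6)

Answer: 5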